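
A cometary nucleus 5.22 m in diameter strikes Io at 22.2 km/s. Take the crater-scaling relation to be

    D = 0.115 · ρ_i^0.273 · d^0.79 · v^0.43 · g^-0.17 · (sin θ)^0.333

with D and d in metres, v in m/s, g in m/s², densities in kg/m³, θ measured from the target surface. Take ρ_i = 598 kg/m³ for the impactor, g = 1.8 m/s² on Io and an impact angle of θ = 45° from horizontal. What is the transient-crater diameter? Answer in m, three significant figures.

In SI units: v = 22200 m/s.
ρ_i^0.273 = 598^0.273 = 5.728
d^0.79 = 5.22^0.79 = 3.689
v^0.43 = 22200^0.43 = 73.95
g^-0.17 = 1.8^-0.17 = 0.9049
(sin 45°)^0.333 = 0.7071^0.333 = 0.8910
D = 0.115 × 5.728 × 3.689 × 73.95 × 0.9049 × 0.8910 = 144.9 m

D ≈ 145 m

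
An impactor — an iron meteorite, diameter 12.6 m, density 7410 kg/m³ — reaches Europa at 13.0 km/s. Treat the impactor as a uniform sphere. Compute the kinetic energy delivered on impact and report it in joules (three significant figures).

v = 13000 m/s.
Mass m = (π/6) ρ d³ = (π/6) × 7410 × (12.6)³ = 7.761 × 10^6 kg
E = ½ m v² = 0.5 × 7.761 × 10^6 × (13000)² = 6.558 × 10^14 J

E ≈ 6.56 × 10^14 J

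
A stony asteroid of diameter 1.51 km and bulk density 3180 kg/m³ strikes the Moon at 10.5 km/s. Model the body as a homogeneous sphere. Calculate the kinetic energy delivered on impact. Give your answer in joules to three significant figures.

E ≈ 3.16 × 10^20 J

d = 1510 m; v = 10500 m/s.
Mass m = (π/6) ρ d³ = (π/6) × 3180 × (1510)³ = 5.733 × 10^12 kg
E = ½ m v² = 0.5 × 5.733 × 10^12 × (10500)² = 3.160 × 10^20 J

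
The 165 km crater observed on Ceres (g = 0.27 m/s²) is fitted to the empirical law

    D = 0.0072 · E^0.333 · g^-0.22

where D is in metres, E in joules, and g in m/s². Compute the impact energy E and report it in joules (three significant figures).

Rearranging: E = [D / (0.0072 · g^-0.22)]^(1/0.333).
D = 165000 m.
g^-0.22 = 0.27^-0.22 = 1.334
D / (0.0072 × 1.334) = 165000 / (9.605 × 10^-3) = 1.718 × 10^7
E = (1.718 × 10^7)^3.003 = 5.331 × 10^21 J

E ≈ 5.33 × 10^21 J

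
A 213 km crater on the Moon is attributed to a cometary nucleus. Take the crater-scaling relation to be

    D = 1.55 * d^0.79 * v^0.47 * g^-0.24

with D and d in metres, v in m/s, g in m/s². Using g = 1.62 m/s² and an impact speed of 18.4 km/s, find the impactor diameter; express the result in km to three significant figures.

Rearranging for d: d = [D / (1.55 · 18400^0.47 · 1.62^-0.24)]^(1/0.79).
D = 213000 m.
18400^0.47 = 101.0
1.62^-0.24 = 0.8907
Denominator = 1.55 × 101.0 × 0.8907 = 139.4
D / 139.4 = 213000 / 139.4 = 1528
d = 1528^(1/0.79) = 1528^1.2658 = 10727 m

d ≈ 10.7 km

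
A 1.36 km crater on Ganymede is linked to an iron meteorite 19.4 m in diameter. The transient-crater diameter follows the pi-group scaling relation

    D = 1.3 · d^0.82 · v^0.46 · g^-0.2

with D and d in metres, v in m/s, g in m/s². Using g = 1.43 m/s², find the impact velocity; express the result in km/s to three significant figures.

Rearranging for v: v = [D / (1.3 · 19.4^0.82 · 1.43^-0.2)]^(1/0.46).
D = 1360 m.
19.4^0.82 = 11.38
1.43^-0.2 = 0.9310
Denominator = 1.3 × 11.38 × 0.9310 = 13.77
D / 13.77 = 1360 / 13.77 = 98.77
v = 98.77^(1/0.46) = 98.77^2.1739 = 21683 m/s

v ≈ 21.7 km/s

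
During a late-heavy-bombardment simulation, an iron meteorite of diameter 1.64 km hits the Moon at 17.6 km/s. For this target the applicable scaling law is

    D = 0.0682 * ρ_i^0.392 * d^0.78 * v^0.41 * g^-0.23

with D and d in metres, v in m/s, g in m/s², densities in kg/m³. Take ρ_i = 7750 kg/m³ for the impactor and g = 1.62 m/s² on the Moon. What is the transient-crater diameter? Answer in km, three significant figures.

D ≈ 36.2 km

In SI units: d = 1640 m, v = 17600 m/s.
ρ_i^0.392 = 7750^0.392 = 33.47
d^0.78 = 1640^0.78 = 321.8
v^0.41 = 17600^0.41 = 55.04
g^-0.23 = 1.62^-0.23 = 0.8950
D = 0.0682 × 33.47 × 321.8 × 55.04 × 0.8950 = 36185 m
   = 36.18 km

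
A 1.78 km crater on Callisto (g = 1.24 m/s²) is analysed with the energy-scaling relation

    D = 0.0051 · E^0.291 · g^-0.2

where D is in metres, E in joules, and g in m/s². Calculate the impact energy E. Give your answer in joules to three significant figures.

Rearranging: E = [D / (0.0051 · g^-0.2)]^(1/0.291).
D = 1780 m.
g^-0.2 = 1.24^-0.2 = 0.9579
D / (0.0051 × 0.9579) = 1780 / (4.885 × 10^-3) = 3.644 × 10^5
E = (3.644 × 10^5)^3.4364 = 1.294 × 10^19 J

E ≈ 1.29 × 10^19 J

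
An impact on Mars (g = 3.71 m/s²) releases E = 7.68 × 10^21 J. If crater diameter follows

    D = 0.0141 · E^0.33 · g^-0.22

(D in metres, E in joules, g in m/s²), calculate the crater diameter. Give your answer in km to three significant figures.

E^0.33 = (7.68 × 10^21)^0.33 = 1.668 × 10^7
g^-0.22 = 3.71^-0.22 = 0.7494
D = 0.0141 × 1.668 × 10^7 × 0.7494 = 1.762 × 10^5 m
   = 176.2 km

D ≈ 176 km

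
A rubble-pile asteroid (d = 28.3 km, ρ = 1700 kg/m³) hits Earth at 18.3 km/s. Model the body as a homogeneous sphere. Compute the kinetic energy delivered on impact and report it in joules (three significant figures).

d = 28300 m; v = 18300 m/s.
Mass m = (π/6) ρ d³ = (π/6) × 1700 × (28300)³ = 2.017 × 10^16 kg
E = ½ m v² = 0.5 × 2.017 × 10^16 × (18300)² = 3.377 × 10^24 J

E ≈ 3.38 × 10^24 J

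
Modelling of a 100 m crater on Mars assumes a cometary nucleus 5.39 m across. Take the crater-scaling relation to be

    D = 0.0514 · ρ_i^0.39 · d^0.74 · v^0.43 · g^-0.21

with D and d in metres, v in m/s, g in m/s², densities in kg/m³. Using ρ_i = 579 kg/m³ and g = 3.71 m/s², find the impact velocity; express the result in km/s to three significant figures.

Rearranging for v: v = [D / (0.0514 · 579^0.39 · 5.39^0.74 · 3.71^-0.21)]^(1/0.43).
579^0.39 = 11.95
5.39^0.74 = 3.478
3.71^-0.21 = 0.7593
Denominator = 0.0514 × 11.95 × 3.478 × 0.7593 = 1.622
D / 1.622 = 100 / 1.622 = 61.65
v = 61.65^(1/0.43) = 61.65^2.3256 = 14543 m/s

v ≈ 14.5 km/s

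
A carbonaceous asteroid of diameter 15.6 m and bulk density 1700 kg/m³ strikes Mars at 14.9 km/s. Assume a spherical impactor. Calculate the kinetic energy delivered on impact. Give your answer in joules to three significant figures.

E ≈ 3.75 × 10^14 J

v = 14900 m/s.
Mass m = (π/6) ρ d³ = (π/6) × 1700 × (15.6)³ = 3.379 × 10^6 kg
E = ½ m v² = 0.5 × 3.379 × 10^6 × (14900)² = 3.751 × 10^14 J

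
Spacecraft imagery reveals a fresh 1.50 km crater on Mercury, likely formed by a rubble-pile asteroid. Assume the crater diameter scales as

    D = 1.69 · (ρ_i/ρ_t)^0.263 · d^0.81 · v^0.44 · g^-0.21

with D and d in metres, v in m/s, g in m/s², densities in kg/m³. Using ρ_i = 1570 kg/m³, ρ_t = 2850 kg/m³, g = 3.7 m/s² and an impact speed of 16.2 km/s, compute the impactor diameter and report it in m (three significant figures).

d ≈ 38.4 m

Rearranging for d: d = [D / (1.69 · (1570/2850)^0.263 · 16200^0.44 · 3.7^-0.21)]^(1/0.81).
D = 1500 m.
(1570/2850)^0.263 = 0.8549
16200^0.44 = 71.15
3.7^-0.21 = 0.7598
Denominator = 1.69 × 0.8549 × 71.15 × 0.7598 = 78.10
D / 78.10 = 1500 / 78.10 = 19.21
d = 19.21^(1/0.81) = 19.21^1.2346 = 38.43 m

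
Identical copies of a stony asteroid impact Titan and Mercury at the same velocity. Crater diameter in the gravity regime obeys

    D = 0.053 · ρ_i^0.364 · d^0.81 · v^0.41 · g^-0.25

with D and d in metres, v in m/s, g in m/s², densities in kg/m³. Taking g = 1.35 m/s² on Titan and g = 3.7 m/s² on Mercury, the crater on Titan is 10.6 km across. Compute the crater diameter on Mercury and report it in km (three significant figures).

D ≈ 8.24 km

All impactor-dependent factors cancel in the ratio, leaving D_Mercury/D_Titan = (g_Mercury/g_Titan)^-0.25.
(3.7/1.35)^-0.25 = 2.741^-0.25 = 0.7772
D_Mercury = 0.7772 × 10.6 km = 8.24 km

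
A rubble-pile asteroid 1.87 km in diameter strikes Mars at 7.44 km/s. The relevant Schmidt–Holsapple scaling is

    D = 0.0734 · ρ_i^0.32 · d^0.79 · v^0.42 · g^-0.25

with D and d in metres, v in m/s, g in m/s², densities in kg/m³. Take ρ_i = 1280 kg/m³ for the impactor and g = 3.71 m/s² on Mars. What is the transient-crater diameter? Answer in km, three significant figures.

In SI units: d = 1870 m, v = 7440 m/s.
ρ_i^0.32 = 1280^0.32 = 9.870
d^0.79 = 1870^0.79 = 384.4
v^0.42 = 7440^0.42 = 42.27
g^-0.25 = 3.71^-0.25 = 0.7205
D = 0.0734 × 9.870 × 384.4 × 42.27 × 0.7205 = 8481 m
   = 8.481 km

D ≈ 8.48 km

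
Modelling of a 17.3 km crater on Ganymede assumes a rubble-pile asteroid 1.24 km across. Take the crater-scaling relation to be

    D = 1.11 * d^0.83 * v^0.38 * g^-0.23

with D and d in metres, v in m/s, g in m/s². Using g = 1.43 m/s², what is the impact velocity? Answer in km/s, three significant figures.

Rearranging for v: v = [D / (1.11 · 1240^0.83 · 1.43^-0.23)]^(1/0.38).
D = 17300 m.
1240^0.83 = 369.4
1.43^-0.23 = 0.9210
Denominator = 1.11 × 369.4 × 0.9210 = 377.6
D / 377.6 = 17300 / 377.6 = 45.82
v = 45.82^(1/0.38) = 45.82^2.6316 = 23509 m/s

v ≈ 23.5 km/s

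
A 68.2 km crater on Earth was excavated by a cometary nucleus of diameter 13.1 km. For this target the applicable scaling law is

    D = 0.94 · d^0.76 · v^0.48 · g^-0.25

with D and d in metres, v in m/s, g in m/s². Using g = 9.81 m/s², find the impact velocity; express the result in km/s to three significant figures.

Rearranging for v: v = [D / (0.94 · 13100^0.76 · 9.81^-0.25)]^(1/0.48).
D = 68200 m.
13100^0.76 = 1346
9.81^-0.25 = 0.5650
Denominator = 0.94 × 1346 × 0.5650 = 714.9
D / 714.9 = 68200 / 714.9 = 95.40
v = 95.40^(1/0.48) = 95.40^2.0833 = 13304 m/s

v ≈ 13.3 km/s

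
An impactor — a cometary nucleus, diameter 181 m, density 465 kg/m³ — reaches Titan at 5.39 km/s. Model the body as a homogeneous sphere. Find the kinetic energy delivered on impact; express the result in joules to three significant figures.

E ≈ 2.10 × 10^16 J

v = 5390 m/s.
Mass m = (π/6) ρ d³ = (π/6) × 465 × (181)³ = 1.444 × 10^9 kg
E = ½ m v² = 0.5 × 1.444 × 10^9 × (5390)² = 2.098 × 10^16 J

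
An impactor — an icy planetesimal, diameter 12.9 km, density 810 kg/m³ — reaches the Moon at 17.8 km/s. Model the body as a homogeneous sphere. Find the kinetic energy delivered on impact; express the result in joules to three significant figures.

d = 12900 m; v = 17800 m/s.
Mass m = (π/6) ρ d³ = (π/6) × 810 × (12900)³ = 9.104 × 10^14 kg
E = ½ m v² = 0.5 × 9.104 × 10^14 × (17800)² = 1.442 × 10^23 J

E ≈ 1.44 × 10^23 J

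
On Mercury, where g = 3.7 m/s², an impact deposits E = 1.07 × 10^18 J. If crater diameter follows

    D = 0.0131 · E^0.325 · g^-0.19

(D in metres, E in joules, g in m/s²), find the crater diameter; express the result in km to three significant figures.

D ≈ 7.39 km

E^0.325 = (1.07 × 10^18)^0.325 = 7.237 × 10^5
g^-0.19 = 3.7^-0.19 = 0.7799
D = 0.0131 × 7.237 × 10^5 × 0.7799 = 7394 m
   = 7.394 km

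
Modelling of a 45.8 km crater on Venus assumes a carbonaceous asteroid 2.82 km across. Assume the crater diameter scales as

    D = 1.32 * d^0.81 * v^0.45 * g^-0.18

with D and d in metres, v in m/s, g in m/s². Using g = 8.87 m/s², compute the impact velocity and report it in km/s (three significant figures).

Rearranging for v: v = [D / (1.32 · 2820^0.81 · 8.87^-0.18)]^(1/0.45).
D = 45800 m.
2820^0.81 = 623.3
8.87^-0.18 = 0.6751
Denominator = 1.32 × 623.3 × 0.6751 = 555.4
D / 555.4 = 45800 / 555.4 = 82.46
v = 82.46^(1/0.45) = 82.46^2.2222 = 18125 m/s

v ≈ 18.1 km/s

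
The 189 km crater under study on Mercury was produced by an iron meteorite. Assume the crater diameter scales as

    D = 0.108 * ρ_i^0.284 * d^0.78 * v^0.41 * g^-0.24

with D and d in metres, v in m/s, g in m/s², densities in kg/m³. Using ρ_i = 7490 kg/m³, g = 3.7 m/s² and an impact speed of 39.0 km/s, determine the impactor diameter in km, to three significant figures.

d ≈ 22.6 km

Rearranging for d: d = [D / (0.108 · 7490^0.284 · 39000^0.41 · 3.7^-0.24)]^(1/0.78).
D = 189000 m.
7490^0.284 = 12.60
39000^0.41 = 76.27
3.7^-0.24 = 0.7305
Denominator = 0.108 × 12.60 × 76.27 × 0.7305 = 75.82
D / 75.82 = 189000 / 75.82 = 2493
d = 2493^(1/0.78) = 2493^1.2821 = 22643 m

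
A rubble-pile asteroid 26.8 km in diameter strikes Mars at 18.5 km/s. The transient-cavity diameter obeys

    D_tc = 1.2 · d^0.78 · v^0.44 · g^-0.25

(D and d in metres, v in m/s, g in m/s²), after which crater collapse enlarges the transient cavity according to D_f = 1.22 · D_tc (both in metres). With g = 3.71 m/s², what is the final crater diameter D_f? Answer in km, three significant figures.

D_f ≈ 226 km

In SI: d = 26800 m, v = 18500 m/s.
d^0.78 = 26800^0.78 = 2844
v^0.44 = 18500^0.44 = 75.43
g^-0.25 = 3.71^-0.25 = 0.7205
D_tc = 1.2 × 2844 × 75.43 × 0.7205 = 1.855 × 10^5 m
D_f = 1.22 × 1.855 × 10^5 = 2.263 × 10^5 m
     = 226.3 km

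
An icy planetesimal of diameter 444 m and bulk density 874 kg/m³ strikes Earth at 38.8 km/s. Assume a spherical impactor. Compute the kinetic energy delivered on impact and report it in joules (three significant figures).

v = 38800 m/s.
Mass m = (π/6) ρ d³ = (π/6) × 874 × (444)³ = 4.006 × 10^10 kg
E = ½ m v² = 0.5 × 4.006 × 10^10 × (38800)² = 3.015 × 10^19 J

E ≈ 3.02 × 10^19 J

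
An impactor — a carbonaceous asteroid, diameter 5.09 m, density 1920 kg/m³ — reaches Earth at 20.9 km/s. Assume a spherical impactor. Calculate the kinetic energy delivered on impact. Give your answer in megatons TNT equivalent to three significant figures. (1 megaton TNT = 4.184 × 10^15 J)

v = 20900 m/s.
Mass m = (π/6) ρ d³ = (π/6) × 1920 × (5.09)³ = 1.326 × 10^5 kg
E = ½ m v² = 0.5 × 1.326 × 10^5 × (20900)² = 2.896 × 10^13 J
   = 2.896 × 10^13 / 4.184×10^15 = 6.922 × 10^-3 Mt

E ≈ 6.92 × 10^-3 Mt TNT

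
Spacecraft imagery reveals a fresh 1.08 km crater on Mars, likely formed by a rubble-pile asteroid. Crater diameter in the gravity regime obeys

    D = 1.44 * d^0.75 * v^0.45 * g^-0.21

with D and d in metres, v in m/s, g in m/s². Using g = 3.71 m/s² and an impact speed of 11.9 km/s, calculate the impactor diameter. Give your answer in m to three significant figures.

d ≈ 35.3 m

Rearranging for d: d = [D / (1.44 · 11900^0.45 · 3.71^-0.21)]^(1/0.75).
D = 1080 m.
11900^0.45 = 68.23
3.71^-0.21 = 0.7593
Denominator = 1.44 × 68.23 × 0.7593 = 74.60
D / 74.60 = 1080 / 74.60 = 14.48
d = 14.48^(1/0.75) = 14.48^1.3333 = 35.29 m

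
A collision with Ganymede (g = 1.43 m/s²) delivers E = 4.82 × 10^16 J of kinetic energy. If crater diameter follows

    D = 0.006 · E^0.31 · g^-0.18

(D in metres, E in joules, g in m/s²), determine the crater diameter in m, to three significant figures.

E^0.31 = (4.82 × 10^16)^0.31 = 1.485 × 10^5
g^-0.18 = 1.43^-0.18 = 0.9376
D = 0.006 × 1.485 × 10^5 × 0.9376 = 835.4 m

D ≈ 835 m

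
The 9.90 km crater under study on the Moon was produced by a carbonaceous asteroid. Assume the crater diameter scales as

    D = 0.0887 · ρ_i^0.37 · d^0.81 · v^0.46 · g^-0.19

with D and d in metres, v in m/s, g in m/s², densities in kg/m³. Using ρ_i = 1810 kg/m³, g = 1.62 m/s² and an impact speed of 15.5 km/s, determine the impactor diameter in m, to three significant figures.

d ≈ 259 m

Rearranging for d: d = [D / (0.0887 · 1810^0.37 · 15500^0.46 · 1.62^-0.19)]^(1/0.81).
D = 9900 m.
1810^0.37 = 16.05
15500^0.46 = 84.64
1.62^-0.19 = 0.9124
Denominator = 0.0887 × 16.05 × 84.64 × 0.9124 = 109.9
D / 109.9 = 9900 / 109.9 = 90.08
d = 90.08^(1/0.81) = 90.08^1.2346 = 258.9 m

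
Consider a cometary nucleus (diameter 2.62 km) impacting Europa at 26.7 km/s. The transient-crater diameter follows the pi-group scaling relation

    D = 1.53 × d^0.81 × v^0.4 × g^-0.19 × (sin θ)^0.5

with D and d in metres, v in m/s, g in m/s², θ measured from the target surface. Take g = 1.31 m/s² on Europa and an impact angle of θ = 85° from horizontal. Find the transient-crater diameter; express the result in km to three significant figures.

D ≈ 50.2 km

In SI units: d = 2620 m, v = 26700 m/s.
d^0.81 = 2620^0.81 = 587.3
v^0.4 = 26700^0.4 = 58.97
g^-0.19 = 1.31^-0.19 = 0.9500
(sin 85°)^0.5 = 0.9962^0.5 = 0.9981
D = 1.53 × 587.3 × 58.97 × 0.9500 × 0.9981 = 50244 m
   = 50.24 km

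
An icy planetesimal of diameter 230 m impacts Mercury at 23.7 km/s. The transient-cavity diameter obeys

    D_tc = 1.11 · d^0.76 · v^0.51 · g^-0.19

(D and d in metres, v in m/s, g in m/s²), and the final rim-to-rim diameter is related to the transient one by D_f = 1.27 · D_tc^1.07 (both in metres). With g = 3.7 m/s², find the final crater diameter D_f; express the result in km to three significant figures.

D_f ≈ 22.1 km

v = 23700 m/s.
d^0.76 = 230^0.76 = 62.36
v^0.51 = 23700^0.51 = 170.3
g^-0.19 = 3.7^-0.19 = 0.7799
D_tc = 1.11 × 62.36 × 170.3 × 0.7799 = 9194 m
D_f = 1.27 × (9194)^1.07 = 22118 m
     = 22.12 km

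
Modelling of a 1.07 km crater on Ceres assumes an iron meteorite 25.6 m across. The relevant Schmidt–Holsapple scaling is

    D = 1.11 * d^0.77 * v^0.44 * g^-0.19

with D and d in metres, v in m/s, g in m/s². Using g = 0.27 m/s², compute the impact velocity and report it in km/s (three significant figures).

v ≈ 11.8 km/s

Rearranging for v: v = [D / (1.11 · 25.6^0.77 · 0.27^-0.19)]^(1/0.44).
D = 1070 m.
25.6^0.77 = 12.14
0.27^-0.19 = 1.282
Denominator = 1.11 × 12.14 × 1.282 = 17.28
D / 17.28 = 1070 / 17.28 = 61.92
v = 61.92^(1/0.44) = 61.92^2.2727 = 11811 m/s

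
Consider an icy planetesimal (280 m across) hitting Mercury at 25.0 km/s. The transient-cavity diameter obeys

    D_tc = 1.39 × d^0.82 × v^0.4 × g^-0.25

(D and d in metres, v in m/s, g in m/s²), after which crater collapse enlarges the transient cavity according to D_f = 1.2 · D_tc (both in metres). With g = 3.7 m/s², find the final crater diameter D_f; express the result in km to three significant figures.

D_f ≈ 7.01 km

v = 25000 m/s.
d^0.82 = 280^0.82 = 101.5
v^0.4 = 25000^0.4 = 57.43
g^-0.25 = 3.7^-0.25 = 0.7210
D_tc = 1.39 × 101.5 × 57.43 × 0.7210 = 5842 m
D_f = 1.2 × 5842 = 7010 m
     = 7.010 km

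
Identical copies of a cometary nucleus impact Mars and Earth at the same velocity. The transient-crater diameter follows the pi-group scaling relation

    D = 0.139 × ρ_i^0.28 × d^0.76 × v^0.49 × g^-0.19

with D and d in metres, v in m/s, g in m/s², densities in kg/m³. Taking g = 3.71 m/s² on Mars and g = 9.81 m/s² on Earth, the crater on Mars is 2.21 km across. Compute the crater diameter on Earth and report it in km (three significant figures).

All impactor-dependent factors cancel in the ratio, leaving D_Earth/D_Mars = (g_Earth/g_Mars)^-0.19.
(9.81/3.71)^-0.19 = 2.644^-0.19 = 0.8313
D_Earth = 0.8313 × 2.21 km = 1.84 km

D ≈ 1.84 km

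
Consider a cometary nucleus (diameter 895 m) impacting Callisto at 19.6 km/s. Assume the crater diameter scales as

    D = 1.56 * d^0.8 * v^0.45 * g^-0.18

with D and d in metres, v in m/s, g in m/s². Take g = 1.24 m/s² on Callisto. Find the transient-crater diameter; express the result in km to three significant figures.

D ≈ 29.5 km

In SI units: v = 19600 m/s.
d^0.8 = 895^0.8 = 229.9
v^0.45 = 19600^0.45 = 85.41
g^-0.18 = 1.24^-0.18 = 0.9620
D = 1.56 × 229.9 × 85.41 × 0.9620 = 29468 m
   = 29.47 km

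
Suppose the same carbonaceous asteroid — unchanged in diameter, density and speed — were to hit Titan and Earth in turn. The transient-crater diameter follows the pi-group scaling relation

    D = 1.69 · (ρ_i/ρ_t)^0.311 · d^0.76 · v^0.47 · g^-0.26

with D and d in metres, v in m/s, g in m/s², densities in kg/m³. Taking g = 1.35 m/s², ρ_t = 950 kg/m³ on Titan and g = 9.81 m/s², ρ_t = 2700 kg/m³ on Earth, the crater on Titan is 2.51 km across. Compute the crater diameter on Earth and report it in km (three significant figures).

The impactor-only factors (d, v, ρ_i) cancel in the ratio, leaving D_Earth/D_Titan = (g_Earth/g_Titan)^-0.26 · (ρ_t,Titan/ρ_t,Earth)^0.311.
(9.81/1.35)^-0.26 = 7.267^-0.26 = 0.5971
(950/2700)^0.311 = 0.3519^0.311 = 0.7227
Ratio = 0.5971 × 0.7227 = 0.4315
D_Earth = 0.4315 × 2.51 km = 1.08 km

D ≈ 1.08 km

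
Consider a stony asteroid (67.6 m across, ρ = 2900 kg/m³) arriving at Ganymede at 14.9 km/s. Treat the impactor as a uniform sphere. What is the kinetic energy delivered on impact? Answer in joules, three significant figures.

E ≈ 5.21 × 10^16 J

v = 14900 m/s.
Mass m = (π/6) ρ d³ = (π/6) × 2900 × (67.6)³ = 4.691 × 10^8 kg
E = ½ m v² = 0.5 × 4.691 × 10^8 × (14900)² = 5.207 × 10^16 J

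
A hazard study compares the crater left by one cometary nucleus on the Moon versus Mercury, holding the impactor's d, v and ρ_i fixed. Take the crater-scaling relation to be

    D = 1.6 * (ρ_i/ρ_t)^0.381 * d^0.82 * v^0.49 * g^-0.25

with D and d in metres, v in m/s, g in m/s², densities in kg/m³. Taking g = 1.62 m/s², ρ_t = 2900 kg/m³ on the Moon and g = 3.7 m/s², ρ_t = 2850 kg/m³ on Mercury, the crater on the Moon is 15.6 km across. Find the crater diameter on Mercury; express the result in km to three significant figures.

D ≈ 12.8 km

The impactor-only factors (d, v, ρ_i) cancel in the ratio, leaving D_Mercury/D_Moon = (g_Mercury/g_Moon)^-0.25 · (ρ_t,Moon/ρ_t,Mercury)^0.381.
(3.7/1.62)^-0.25 = 2.284^-0.25 = 0.8134
(2900/2850)^0.381 = 1.018^0.381 = 1.007
Ratio = 0.8134 × 1.007 = 0.8191
D_Mercury = 0.8191 × 15.6 km = 12.8 km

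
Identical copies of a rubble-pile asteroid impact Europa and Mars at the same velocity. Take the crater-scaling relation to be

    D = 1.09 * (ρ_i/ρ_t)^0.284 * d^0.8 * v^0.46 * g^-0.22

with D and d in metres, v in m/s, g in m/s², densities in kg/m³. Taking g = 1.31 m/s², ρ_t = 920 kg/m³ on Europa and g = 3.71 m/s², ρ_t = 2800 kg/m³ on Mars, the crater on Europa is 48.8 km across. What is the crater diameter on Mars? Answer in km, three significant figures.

D ≈ 28.3 km

The impactor-only factors (d, v, ρ_i) cancel in the ratio, leaving D_Mars/D_Europa = (g_Mars/g_Europa)^-0.22 · (ρ_t,Europa/ρ_t,Mars)^0.284.
(3.71/1.31)^-0.22 = 2.832^-0.22 = 0.7953
(920/2800)^0.284 = 0.3286^0.284 = 0.7290
Ratio = 0.7953 × 0.7290 = 0.5798
D_Mars = 0.5798 × 48.8 km = 28.3 km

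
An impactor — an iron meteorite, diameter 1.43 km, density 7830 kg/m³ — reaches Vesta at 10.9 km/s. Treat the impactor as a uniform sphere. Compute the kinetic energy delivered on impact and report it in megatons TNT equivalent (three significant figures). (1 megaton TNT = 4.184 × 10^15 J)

d = 1430 m; v = 10900 m/s.
Mass m = (π/6) ρ d³ = (π/6) × 7830 × (1430)³ = 1.199 × 10^13 kg
E = ½ m v² = 0.5 × 1.199 × 10^13 × (10900)² = 7.123 × 10^20 J
   = 7.123 × 10^20 / 4.184×10^15 = 1.702 × 10^5 Mt

E ≈ 1.70 × 10^5 Mt TNT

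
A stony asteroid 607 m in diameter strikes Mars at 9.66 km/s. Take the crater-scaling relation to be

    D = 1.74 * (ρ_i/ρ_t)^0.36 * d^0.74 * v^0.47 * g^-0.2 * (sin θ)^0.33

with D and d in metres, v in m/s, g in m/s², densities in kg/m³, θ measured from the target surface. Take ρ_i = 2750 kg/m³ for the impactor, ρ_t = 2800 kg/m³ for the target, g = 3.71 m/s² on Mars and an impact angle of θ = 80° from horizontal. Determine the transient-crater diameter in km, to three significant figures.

D ≈ 11.3 km

In SI units: v = 9660 m/s.
(ρ_i/ρ_t)^0.36 = (2750/2800)^0.36 = 0.9935
d^0.74 = 607^0.74 = 114.7
v^0.47 = 9660^0.47 = 74.63
g^-0.2 = 3.71^-0.2 = 0.7694
(sin 80°)^0.33 = 0.9848^0.33 = 0.9950
D = 1.74 × 0.9935 × 114.7 × 74.63 × 0.7694 × 0.9950 = 11328 m
   = 11.33 km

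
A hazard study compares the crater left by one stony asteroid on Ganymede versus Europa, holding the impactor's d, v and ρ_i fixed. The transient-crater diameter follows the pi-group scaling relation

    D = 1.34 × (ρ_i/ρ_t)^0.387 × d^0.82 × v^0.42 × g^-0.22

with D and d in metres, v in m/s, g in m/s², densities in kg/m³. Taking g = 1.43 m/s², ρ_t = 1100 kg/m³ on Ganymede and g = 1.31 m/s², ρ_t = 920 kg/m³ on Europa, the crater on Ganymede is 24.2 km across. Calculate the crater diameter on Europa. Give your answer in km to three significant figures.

D ≈ 26.4 km

The impactor-only factors (d, v, ρ_i) cancel in the ratio, leaving D_Europa/D_Ganymede = (g_Europa/g_Ganymede)^-0.22 · (ρ_t,Ganymede/ρ_t,Europa)^0.387.
(1.31/1.43)^-0.22 = 0.9161^-0.22 = 1.019
(1100/920)^0.387 = 1.196^0.387 = 1.072
Ratio = 1.019 × 1.072 = 1.092
D_Europa = 1.092 × 24.2 km = 26.4 km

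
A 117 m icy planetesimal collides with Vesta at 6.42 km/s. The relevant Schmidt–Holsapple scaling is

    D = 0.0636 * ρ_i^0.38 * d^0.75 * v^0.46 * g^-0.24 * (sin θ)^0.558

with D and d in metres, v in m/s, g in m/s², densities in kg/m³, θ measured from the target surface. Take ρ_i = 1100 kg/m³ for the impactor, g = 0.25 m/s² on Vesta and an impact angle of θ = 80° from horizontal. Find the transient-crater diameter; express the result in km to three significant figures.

D ≈ 2.53 km

In SI units: v = 6420 m/s.
ρ_i^0.38 = 1100^0.38 = 14.31
d^0.75 = 117^0.75 = 35.57
v^0.46 = 6420^0.46 = 56.42
g^-0.24 = 0.25^-0.24 = 1.395
(sin 80°)^0.558 = 0.9848^0.558 = 0.9915
D = 0.0636 × 14.31 × 35.57 × 56.42 × 1.395 × 0.9915 = 2526 m
   = 2.526 km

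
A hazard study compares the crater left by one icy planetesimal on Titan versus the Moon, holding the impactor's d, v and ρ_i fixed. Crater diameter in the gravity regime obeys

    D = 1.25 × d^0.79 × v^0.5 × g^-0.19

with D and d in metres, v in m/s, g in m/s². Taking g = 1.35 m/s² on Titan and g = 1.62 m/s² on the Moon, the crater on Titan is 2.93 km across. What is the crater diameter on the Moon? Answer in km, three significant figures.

All impactor-dependent factors cancel in the ratio, leaving D_Moon/D_Titan = (g_Moon/g_Titan)^-0.19.
(1.62/1.35)^-0.19 = 1.200^-0.19 = 0.9660
D_Moon = 0.9660 × 2.93 km = 2.83 km

D ≈ 2.83 km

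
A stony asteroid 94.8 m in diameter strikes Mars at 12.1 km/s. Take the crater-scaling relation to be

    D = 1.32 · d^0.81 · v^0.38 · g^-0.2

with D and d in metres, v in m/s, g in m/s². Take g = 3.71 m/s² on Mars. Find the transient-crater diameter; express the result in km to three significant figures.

D ≈ 1.44 km

In SI units: v = 12100 m/s.
d^0.81 = 94.8^0.81 = 39.92
v^0.38 = 12100^0.38 = 35.60
g^-0.2 = 3.71^-0.2 = 0.7694
D = 1.32 × 39.92 × 35.60 × 0.7694 = 1443 m
   = 1.443 km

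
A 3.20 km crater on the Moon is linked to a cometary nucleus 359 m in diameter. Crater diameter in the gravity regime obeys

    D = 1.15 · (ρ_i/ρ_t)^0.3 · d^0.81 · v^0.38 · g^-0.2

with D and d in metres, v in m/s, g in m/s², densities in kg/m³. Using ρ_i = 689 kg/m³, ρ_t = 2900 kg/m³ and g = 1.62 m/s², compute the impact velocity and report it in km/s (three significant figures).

v ≈ 16.6 km/s

Rearranging for v: v = [D / (1.15 · (689/2900)^0.3 · 359^0.81 · 1.62^-0.2)]^(1/0.38).
D = 3200 m.
(689/2900)^0.3 = 0.6498
359^0.81 = 117.4
1.62^-0.2 = 0.9080
Denominator = 1.15 × 0.6498 × 117.4 × 0.9080 = 79.66
D / 79.66 = 3200 / 79.66 = 40.17
v = 40.17^(1/0.38) = 40.17^2.6316 = 16628 m/s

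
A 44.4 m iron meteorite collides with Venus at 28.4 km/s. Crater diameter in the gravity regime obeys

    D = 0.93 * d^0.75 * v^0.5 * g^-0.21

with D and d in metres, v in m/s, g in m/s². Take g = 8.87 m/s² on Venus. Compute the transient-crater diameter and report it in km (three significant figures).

In SI units: v = 28400 m/s.
d^0.75 = 44.4^0.75 = 17.20
v^0.5 = 28400^0.5 = 168.5
g^-0.21 = 8.87^-0.21 = 0.6323
D = 0.93 × 17.20 × 168.5 × 0.6323 = 1704 m
   = 1.704 km

D ≈ 1.70 km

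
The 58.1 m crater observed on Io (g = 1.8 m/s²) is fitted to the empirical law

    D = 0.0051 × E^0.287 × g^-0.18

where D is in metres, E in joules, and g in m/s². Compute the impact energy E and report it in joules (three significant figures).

Rearranging: E = [D / (0.0051 · g^-0.18)]^(1/0.287).
g^-0.18 = 1.8^-0.18 = 0.8996
D / (0.0051 × 0.8996) = 58.1 / (4.588 × 10^-3) = 1.266 × 10^4
E = (1.266 × 10^4)^3.4843 = 1.968 × 10^14 J

E ≈ 1.97 × 10^14 J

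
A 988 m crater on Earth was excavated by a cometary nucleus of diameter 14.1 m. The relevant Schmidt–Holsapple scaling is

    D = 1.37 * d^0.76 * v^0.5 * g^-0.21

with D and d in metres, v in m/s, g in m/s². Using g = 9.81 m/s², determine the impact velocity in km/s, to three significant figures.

v ≈ 24.3 km/s

Rearranging for v: v = [D / (1.37 · 14.1^0.76 · 9.81^-0.21)]^(1/0.5).
14.1^0.76 = 7.471
9.81^-0.21 = 0.6191
Denominator = 1.37 × 7.471 × 0.6191 = 6.337
D / 6.337 = 988 / 6.337 = 155.9
v = 155.9^(1/0.5) = 155.9^2 = 24305 m/s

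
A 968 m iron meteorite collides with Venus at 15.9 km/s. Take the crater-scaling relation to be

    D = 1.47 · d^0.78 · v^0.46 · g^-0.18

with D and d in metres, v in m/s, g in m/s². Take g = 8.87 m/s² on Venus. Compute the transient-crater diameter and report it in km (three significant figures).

In SI units: v = 15900 m/s.
d^0.78 = 968^0.78 = 213.3
v^0.46 = 15900^0.46 = 85.63
g^-0.18 = 8.87^-0.18 = 0.6751
D = 1.47 × 213.3 × 85.63 × 0.6751 = 18126 m
   = 18.13 km

D ≈ 18.1 km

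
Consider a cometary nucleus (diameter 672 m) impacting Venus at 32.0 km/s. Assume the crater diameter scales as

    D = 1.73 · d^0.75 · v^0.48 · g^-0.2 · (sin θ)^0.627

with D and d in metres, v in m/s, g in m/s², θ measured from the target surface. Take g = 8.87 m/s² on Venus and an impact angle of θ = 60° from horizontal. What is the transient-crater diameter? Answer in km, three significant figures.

D ≈ 19.6 km

In SI units: v = 32000 m/s.
d^0.75 = 672^0.75 = 132.0
v^0.48 = 32000^0.48 = 145.4
g^-0.2 = 8.87^-0.2 = 0.6463
(sin 60°)^0.627 = 0.8660^0.627 = 0.9137
D = 1.73 × 132.0 × 145.4 × 0.6463 × 0.9137 = 19607 m
   = 19.61 km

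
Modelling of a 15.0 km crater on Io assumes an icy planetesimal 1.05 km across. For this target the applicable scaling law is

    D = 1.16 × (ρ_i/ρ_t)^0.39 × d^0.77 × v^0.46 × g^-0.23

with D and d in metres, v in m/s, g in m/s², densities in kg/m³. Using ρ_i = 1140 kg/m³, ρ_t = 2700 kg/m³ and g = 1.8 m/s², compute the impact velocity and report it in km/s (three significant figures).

Rearranging for v: v = [D / (1.16 · (1140/2700)^0.39 · 1050^0.77 · 1.8^-0.23)]^(1/0.46).
D = 15000 m.
(1140/2700)^0.39 = 0.7144
1050^0.77 = 212.0
1.8^-0.23 = 0.8735
Denominator = 1.16 × 0.7144 × 212.0 × 0.8735 = 153.5
D / 153.5 = 15000 / 153.5 = 97.72
v = 97.72^(1/0.46) = 97.72^2.1739 = 21185 m/s

v ≈ 21.2 km/s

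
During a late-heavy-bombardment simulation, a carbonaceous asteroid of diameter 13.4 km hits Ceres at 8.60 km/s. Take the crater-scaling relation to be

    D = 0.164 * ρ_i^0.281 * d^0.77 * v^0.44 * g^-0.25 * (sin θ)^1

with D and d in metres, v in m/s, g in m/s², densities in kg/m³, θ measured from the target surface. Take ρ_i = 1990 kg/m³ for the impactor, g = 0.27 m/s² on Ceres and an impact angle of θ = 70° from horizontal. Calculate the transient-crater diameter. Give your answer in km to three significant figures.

D ≈ 147 km

In SI units: d = 13400 m, v = 8600 m/s.
ρ_i^0.281 = 1990^0.281 = 8.452
d^0.77 = 13400^0.77 = 1506
v^0.44 = 8600^0.44 = 53.85
g^-0.25 = 0.27^-0.25 = 1.387
(sin 70°)^1 = 0.9397^1 = 0.9397
D = 0.164 × 8.452 × 1506 × 53.85 × 1.387 × 0.9397 = 1.465 × 10^5 m
   = 146.5 km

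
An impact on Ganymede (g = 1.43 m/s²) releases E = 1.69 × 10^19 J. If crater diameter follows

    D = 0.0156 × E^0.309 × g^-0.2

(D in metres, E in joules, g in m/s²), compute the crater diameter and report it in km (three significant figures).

D ≈ 12.7 km

E^0.309 = (1.69 × 10^19)^0.309 = 8.738 × 10^5
g^-0.2 = 1.43^-0.2 = 0.9310
D = 0.0156 × 8.738 × 10^5 × 0.9310 = 12691 m
   = 12.69 km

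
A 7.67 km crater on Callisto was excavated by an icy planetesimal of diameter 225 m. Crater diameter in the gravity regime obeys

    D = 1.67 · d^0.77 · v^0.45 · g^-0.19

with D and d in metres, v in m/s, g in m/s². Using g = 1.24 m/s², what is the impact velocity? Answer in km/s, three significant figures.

Rearranging for v: v = [D / (1.67 · 225^0.77 · 1.24^-0.19)]^(1/0.45).
D = 7670 m.
225^0.77 = 64.74
1.24^-0.19 = 0.9600
Denominator = 1.67 × 64.74 × 0.9600 = 103.8
D / 103.8 = 7670 / 103.8 = 73.89
v = 73.89^(1/0.45) = 73.89^2.2222 = 14203 m/s

v ≈ 14.2 km/s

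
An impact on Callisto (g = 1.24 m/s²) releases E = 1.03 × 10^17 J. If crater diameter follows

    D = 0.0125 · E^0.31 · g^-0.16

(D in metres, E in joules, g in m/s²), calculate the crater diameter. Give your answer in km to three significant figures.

D ≈ 2.27 km

E^0.31 = (1.03 × 10^17)^0.31 = 1.879 × 10^5
g^-0.16 = 1.24^-0.16 = 0.9662
D = 0.0125 × 1.879 × 10^5 × 0.9662 = 2269 m
   = 2.269 km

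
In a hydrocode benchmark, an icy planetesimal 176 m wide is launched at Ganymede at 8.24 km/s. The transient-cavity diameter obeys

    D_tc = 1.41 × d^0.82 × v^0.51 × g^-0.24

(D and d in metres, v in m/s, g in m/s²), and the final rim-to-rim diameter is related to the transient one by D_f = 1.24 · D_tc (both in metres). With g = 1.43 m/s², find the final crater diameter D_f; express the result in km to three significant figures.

v = 8240 m/s.
d^0.82 = 176^0.82 = 69.39
v^0.51 = 8240^0.51 = 99.34
g^-0.24 = 1.43^-0.24 = 0.9177
D_tc = 1.41 × 69.39 × 99.34 × 0.9177 = 8920 m
D_f = 1.24 × 8920 = 11061 m
     = 11.06 km

D_f ≈ 11.1 km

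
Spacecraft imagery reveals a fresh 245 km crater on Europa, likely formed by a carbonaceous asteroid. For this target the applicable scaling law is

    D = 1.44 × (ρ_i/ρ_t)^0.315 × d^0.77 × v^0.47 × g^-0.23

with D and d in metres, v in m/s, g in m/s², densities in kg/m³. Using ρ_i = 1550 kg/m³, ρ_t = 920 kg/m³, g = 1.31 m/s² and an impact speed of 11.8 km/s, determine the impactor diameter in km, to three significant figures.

Rearranging for d: d = [D / (1.44 · (1550/920)^0.315 · 11800^0.47 · 1.31^-0.23)]^(1/0.77).
D = 245000 m.
(1550/920)^0.315 = 1.179
11800^0.47 = 81.99
1.31^-0.23 = 0.9398
Denominator = 1.44 × 1.179 × 81.99 × 0.9398 = 130.8
D / 130.8 = 245000 / 130.8 = 1873
d = 1873^(1/0.77) = 1873^1.2987 = 17785 m

d ≈ 17.8 km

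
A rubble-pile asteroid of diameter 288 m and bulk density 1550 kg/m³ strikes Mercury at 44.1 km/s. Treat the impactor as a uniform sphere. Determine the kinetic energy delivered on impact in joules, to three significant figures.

v = 44100 m/s.
Mass m = (π/6) ρ d³ = (π/6) × 1550 × (288)³ = 1.939 × 10^10 kg
E = ½ m v² = 0.5 × 1.939 × 10^10 × (44100)² = 1.885 × 10^19 J

E ≈ 1.89 × 10^19 J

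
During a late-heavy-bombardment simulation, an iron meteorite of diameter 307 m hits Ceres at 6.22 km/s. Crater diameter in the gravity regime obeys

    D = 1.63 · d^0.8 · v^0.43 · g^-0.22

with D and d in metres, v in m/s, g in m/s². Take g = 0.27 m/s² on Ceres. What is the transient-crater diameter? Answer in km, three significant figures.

D ≈ 9.09 km

In SI units: v = 6220 m/s.
d^0.8 = 307^0.8 = 97.66
v^0.43 = 6220^0.43 = 42.79
g^-0.22 = 0.27^-0.22 = 1.334
D = 1.63 × 97.66 × 42.79 × 1.334 = 9087 m
   = 9.087 km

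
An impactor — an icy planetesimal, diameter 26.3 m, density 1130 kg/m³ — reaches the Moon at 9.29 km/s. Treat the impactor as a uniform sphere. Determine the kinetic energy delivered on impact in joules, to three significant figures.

E ≈ 4.64 × 10^14 J

v = 9290 m/s.
Mass m = (π/6) ρ d³ = (π/6) × 1130 × (26.3)³ = 1.076 × 10^7 kg
E = ½ m v² = 0.5 × 1.076 × 10^7 × (9290)² = 4.643 × 10^14 J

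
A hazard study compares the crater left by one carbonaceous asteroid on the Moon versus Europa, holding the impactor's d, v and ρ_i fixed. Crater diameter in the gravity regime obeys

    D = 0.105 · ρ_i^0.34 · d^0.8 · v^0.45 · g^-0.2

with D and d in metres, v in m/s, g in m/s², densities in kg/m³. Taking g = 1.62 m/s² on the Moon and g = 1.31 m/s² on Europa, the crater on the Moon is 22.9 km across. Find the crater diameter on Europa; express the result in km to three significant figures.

All impactor-dependent factors cancel in the ratio, leaving D_Europa/D_Moon = (g_Europa/g_Moon)^-0.2.
(1.31/1.62)^-0.2 = 0.8086^-0.2 = 1.043
D_Europa = 1.043 × 22.9 km = 23.9 km

D ≈ 23.9 km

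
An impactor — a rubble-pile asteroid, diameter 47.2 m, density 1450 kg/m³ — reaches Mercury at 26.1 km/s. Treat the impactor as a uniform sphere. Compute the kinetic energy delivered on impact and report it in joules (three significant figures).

E ≈ 2.72 × 10^16 J

v = 26100 m/s.
Mass m = (π/6) ρ d³ = (π/6) × 1450 × (47.2)³ = 7.983 × 10^7 kg
E = ½ m v² = 0.5 × 7.983 × 10^7 × (26100)² = 2.719 × 10^16 J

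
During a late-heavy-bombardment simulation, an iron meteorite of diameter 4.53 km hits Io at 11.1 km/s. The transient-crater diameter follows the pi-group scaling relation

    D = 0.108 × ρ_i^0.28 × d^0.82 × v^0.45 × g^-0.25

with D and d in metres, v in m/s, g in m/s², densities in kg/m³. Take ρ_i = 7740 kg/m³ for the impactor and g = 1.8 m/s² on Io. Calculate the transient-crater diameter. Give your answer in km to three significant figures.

D ≈ 75.3 km

In SI units: d = 4530 m, v = 11100 m/s.
ρ_i^0.28 = 7740^0.28 = 12.27
d^0.82 = 4530^0.82 = 995.4
v^0.45 = 11100^0.45 = 66.13
g^-0.25 = 1.8^-0.25 = 0.8633
D = 0.108 × 12.27 × 995.4 × 66.13 × 0.8633 = 75305 m
   = 75.31 km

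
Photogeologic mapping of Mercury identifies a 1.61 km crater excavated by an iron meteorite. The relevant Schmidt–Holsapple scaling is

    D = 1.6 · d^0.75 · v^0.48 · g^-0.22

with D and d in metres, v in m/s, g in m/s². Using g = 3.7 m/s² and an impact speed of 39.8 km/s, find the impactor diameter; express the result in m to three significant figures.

Rearranging for d: d = [D / (1.6 · 39800^0.48 · 3.7^-0.22)]^(1/0.75).
D = 1610 m.
39800^0.48 = 161.4
3.7^-0.22 = 0.7499
Denominator = 1.6 × 161.4 × 0.7499 = 193.7
D / 193.7 = 1610 / 193.7 = 8.312
d = 8.312^(1/0.75) = 8.312^1.3333 = 16.84 m

d ≈ 16.8 m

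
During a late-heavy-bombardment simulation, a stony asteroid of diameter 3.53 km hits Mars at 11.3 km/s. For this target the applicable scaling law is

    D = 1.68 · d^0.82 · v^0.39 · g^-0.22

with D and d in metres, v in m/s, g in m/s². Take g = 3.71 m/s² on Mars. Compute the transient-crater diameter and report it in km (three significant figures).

In SI units: d = 3530 m, v = 11300 m/s.
d^0.82 = 3530^0.82 = 811.3
v^0.39 = 11300^0.39 = 38.08
g^-0.22 = 3.71^-0.22 = 0.7494
D = 1.68 × 811.3 × 38.08 × 0.7494 = 38896 m
   = 38.90 km

D ≈ 38.9 km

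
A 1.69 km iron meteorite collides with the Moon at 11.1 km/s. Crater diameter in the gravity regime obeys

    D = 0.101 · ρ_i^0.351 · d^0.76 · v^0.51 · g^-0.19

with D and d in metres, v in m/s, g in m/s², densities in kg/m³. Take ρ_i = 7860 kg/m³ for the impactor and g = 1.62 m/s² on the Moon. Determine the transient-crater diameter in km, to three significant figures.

In SI units: d = 1690 m, v = 11100 m/s.
ρ_i^0.351 = 7860^0.351 = 23.30
d^0.76 = 1690^0.76 = 283.9
v^0.51 = 11100^0.51 = 115.6
g^-0.19 = 1.62^-0.19 = 0.9124
D = 0.101 × 23.30 × 283.9 × 115.6 × 0.9124 = 70467 m
   = 70.47 km

D ≈ 70.5 km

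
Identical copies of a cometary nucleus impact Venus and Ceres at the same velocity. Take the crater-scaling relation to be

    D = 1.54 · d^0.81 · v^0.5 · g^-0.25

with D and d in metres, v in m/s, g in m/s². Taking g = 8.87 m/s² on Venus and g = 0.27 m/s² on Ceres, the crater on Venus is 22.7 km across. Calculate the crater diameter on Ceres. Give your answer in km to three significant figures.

D ≈ 54.3 km

All impactor-dependent factors cancel in the ratio, leaving D_Ceres/D_Venus = (g_Ceres/g_Venus)^-0.25.
(0.27/8.87)^-0.25 = 0.03044^-0.25 = 2.394
D_Ceres = 2.394 × 22.7 km = 54.3 km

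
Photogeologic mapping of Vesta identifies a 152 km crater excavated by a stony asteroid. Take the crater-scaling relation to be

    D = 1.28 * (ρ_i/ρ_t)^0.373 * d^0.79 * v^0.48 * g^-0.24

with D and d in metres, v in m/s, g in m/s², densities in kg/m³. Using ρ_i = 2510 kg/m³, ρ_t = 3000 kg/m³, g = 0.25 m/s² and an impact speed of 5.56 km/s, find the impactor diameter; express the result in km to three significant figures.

d ≈ 10.0 km

Rearranging for d: d = [D / (1.28 · (2510/3000)^0.373 · 5560^0.48 · 0.25^-0.24)]^(1/0.79).
D = 152000 m.
(2510/3000)^0.373 = 0.9356
5560^0.48 = 62.75
0.25^-0.24 = 1.395
Denominator = 1.28 × 0.9356 × 62.75 × 1.395 = 104.8
D / 104.8 = 152000 / 104.8 = 1450
d = 1450^(1/0.79) = 1450^1.2658 = 10038 m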